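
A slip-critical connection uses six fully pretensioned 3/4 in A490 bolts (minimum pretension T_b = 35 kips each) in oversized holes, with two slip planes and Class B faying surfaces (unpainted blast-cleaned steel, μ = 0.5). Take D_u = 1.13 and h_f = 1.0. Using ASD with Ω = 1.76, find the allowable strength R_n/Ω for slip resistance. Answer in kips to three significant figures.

135 kips

R_n = μ · D_u · h_f · T_b · n_s · n_b = 0.5 × 1.13 × 1.0 × 35 × 2 × 6 = 237.3 kips.
Allowable strength R_n/Ω = 237.3 / 1.76 = 135 kips.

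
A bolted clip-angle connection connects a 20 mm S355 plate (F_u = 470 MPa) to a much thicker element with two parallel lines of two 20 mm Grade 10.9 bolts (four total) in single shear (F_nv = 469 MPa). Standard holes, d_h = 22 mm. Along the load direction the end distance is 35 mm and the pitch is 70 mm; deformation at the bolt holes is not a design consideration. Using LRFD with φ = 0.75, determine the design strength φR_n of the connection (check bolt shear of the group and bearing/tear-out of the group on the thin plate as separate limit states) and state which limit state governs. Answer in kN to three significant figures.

Bolt shear: A_b = π·20²/4 = 314.2 mm²; R_n = 469 × 314.2 × 4 × 1 / 1000 = 589.4 kN → 0.75 × 589.4 = 442 kN.
Bearing (1.5 l_c t F_u ≤ 3.0 d t F_u): upper limit = 3.0·20·20·470 / 1000 = 564 kN.
  Edge l_c = 35 − 22/2 = 24 → r_n = 338.4 kN; interior l_c = 70 − 22 = 48 → r_n = 564 kN.
  R_n,bearing = 2·338.4 + 2·564 = 1805 kN → 0.75 × 1805 = 1350 kN.
Bolt shear governs: 442 kN.

442 kN (bolt shear governs)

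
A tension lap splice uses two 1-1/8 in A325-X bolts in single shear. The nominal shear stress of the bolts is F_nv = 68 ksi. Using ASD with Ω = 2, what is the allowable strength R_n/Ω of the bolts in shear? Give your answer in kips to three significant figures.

A_b = π × 1.125² / 4 = 0.994 in².
R_n = F_nv · A_b · n · n_s = 68 × 0.994 × 2 × 1 = 135.2 kips.
Allowable strength R_n/Ω = 135.2 / 2 = 67.6 kips.

67.6 kips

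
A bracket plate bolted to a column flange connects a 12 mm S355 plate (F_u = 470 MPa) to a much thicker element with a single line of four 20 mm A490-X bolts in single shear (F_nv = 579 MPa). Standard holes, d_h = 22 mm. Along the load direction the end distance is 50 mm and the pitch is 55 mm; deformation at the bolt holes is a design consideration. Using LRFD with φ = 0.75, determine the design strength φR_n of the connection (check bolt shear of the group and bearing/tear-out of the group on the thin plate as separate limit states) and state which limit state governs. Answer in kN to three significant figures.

Bolt shear: A_b = π·20²/4 = 314.2 mm²; R_n = 579 × 314.2 × 4 × 1 / 1000 = 727.6 kN → 0.75 × 727.6 = 546 kN.
Bearing (1.2 l_c t F_u ≤ 2.4 d t F_u): upper limit = 2.4·20·12·470 / 1000 = 270.7 kN.
  Edge l_c = 50 − 22/2 = 39 → r_n = 264 kN; interior l_c = 55 − 22 = 33 → r_n = 223.3 kN.
  R_n,bearing = 1·264 + 3·223.3 = 934 kN → 0.75 × 934 = 700 kN.
Bolt shear governs: 546 kN.

546 kN (bolt shear governs)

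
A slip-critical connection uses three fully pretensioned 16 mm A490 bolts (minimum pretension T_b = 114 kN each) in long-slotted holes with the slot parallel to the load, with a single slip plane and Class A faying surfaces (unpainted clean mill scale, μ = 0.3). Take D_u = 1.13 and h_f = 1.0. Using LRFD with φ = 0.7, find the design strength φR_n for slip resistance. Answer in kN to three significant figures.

R_n = μ · D_u · h_f · T_b · n_s · n_b = 0.3 × 1.13 × 1.0 × 114 × 1 × 3 = 115.9 kN.
Design strength φR_n = 0.7 × 115.9 = 81.2 kN.

81.2 kN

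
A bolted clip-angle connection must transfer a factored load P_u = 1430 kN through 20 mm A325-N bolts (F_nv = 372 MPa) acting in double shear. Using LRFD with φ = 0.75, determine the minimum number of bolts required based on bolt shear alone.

A_b = π·20²/4 = 314.2 mm².
Per-bolt design strength φR_n = 0.75 × 372 × 314.2 × 2 / 1000 = 175.3 kN.
n ≥ 1430 / 175.3 = 8.157 → use 9 bolts.

9 bolts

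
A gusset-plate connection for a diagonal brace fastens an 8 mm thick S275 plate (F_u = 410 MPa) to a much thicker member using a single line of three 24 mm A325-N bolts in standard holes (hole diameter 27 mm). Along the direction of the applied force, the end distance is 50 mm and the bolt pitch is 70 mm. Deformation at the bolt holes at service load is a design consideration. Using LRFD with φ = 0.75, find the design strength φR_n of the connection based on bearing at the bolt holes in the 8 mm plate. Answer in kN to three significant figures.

Per bolt r_n = 1.2 l_c t F_u ≤ 2.4 d t F_u; upper limit = 2.4 × 24 × 8 × 410 / 1000 = 188.9 kN.
Edge bolt: l_c = 50 − 27/2 = 36.5 mm → 1.2 × 36.5 × 8 × 410 / 1000 = 143.7 → r_n = 143.7 kN.
Interior bolts: l_c = 70 − 27 = 43 mm → 1.2 × 43 × 8 × 410 / 1000 = 169.2 → r_n = 169.2 kN.
R_n = 1 × 143.7 + 2 × 169.2 = 482.2 kN.
Design strength φR_n = 0.75 × 482.2 = 362 kN.

362 kN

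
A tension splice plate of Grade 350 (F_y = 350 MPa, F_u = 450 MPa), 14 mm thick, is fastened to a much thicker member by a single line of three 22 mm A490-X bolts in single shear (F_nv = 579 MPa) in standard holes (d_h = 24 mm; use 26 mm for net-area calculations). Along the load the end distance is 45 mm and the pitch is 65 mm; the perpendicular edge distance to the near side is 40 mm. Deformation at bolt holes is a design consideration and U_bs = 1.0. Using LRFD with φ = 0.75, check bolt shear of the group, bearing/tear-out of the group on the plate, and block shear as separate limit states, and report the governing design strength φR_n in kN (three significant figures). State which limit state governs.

439 kN (block shear governs)

Bolt shear: A_b = π·22²/4 = 380.1 mm²; R_n = 579 × 380.1 × 3 × 1 / 1000 = 660.3 kN → 0.75 × 660.3 = 495 kN.
Bearing: edge l_c = 33, r_n = 249.5 kN; interior l_c = 41, r_n = 310 kN; R_n = 249.5 + 2·310 = 869.4 kN → 652 kN.
Block shear: A_gv = 2450, A_nv = 1540, A_nt = 378 mm²; R_n = min(0.6F_uA_nv, 0.6F_yA_gv) + U_bs·F_u·A_nt = 585.9 kN → 439 kN.
Block shear governs: 439 kN.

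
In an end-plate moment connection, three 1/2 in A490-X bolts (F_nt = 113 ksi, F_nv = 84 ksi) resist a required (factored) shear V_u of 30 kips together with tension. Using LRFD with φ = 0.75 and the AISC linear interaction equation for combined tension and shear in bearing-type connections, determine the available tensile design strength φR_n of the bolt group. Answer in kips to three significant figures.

A_b = π·0.5²/4 = 0.1963 in²; f_rv = 30 / (3 × 0.1963) = 50.93 ksi.
F'_nt = 1.3 F_nt − (F_nt / φF_nv) f_rv = 1.3·113 − (113/(0.75·84))·50.93 = 55.55 ksi, capped at F_nt → F'_nt = 55.55 ksi.
R_n = F'_nt · A_b · n = 55.55 × 0.1963 × 3 = 32.72 kips.
Design strength φR_n = 0.75 × 32.72 = 24.5 kips.

24.5 kips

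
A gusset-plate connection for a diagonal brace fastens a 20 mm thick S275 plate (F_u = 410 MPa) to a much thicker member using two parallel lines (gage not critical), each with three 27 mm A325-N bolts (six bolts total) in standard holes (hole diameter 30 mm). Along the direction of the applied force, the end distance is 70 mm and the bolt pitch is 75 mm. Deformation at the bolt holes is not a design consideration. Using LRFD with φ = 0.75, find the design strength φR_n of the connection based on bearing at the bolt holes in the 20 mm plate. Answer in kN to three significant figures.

Per bolt r_n = 1.5 l_c t F_u ≤ 3.0 d t F_u; upper limit = 3.0 × 27 × 20 × 410 / 1000 = 664.2 kN.
Edge bolt: l_c = 70 − 30/2 = 55 mm → 1.5 × 55 × 20 × 410 / 1000 = 676.5 → r_n = 664.2 kN.
Interior bolts: l_c = 75 − 30 = 45 mm → 1.5 × 45 × 20 × 410 / 1000 = 553.5 → r_n = 553.5 kN.
R_n = 2 × 664.2 + 4 × 553.5 = 3542 kN.
Design strength φR_n = 0.75 × 3542 = 2660 kN.

2660 kN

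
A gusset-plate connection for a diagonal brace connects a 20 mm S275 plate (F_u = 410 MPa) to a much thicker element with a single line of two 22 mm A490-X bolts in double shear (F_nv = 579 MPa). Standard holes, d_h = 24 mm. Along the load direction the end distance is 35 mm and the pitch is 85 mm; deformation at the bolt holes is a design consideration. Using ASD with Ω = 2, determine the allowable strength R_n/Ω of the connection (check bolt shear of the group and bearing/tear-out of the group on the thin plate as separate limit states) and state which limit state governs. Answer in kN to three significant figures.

Bolt shear: A_b = π·22²/4 = 380.1 mm²; R_n = 579 × 380.1 × 2 × 2 / 1000 = 880.4 kN → 880.4 / 2 = 440 kN.
Bearing (1.2 l_c t F_u ≤ 2.4 d t F_u): upper limit = 2.4·22·20·410 / 1000 = 433 kN.
  Edge l_c = 35 − 24/2 = 23 → r_n = 226.3 kN; interior l_c = 85 − 24 = 61 → r_n = 433 kN.
  R_n,bearing = 1·226.3 + 1·433 = 659.3 kN → 659.3 / 2 = 330 kN.
Bearing governs: 330 kN.

330 kN (bearing governs)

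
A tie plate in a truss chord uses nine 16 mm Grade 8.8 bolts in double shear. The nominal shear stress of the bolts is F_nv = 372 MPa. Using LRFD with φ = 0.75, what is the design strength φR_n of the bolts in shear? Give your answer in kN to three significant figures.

1010 kN

A_b = π × 16² / 4 = 201.1 mm².
R_n = F_nv · A_b · n · n_s = 372 × 201.1 × 9 × 2 / 1000 = 1346 kN.
Design strength φR_n = 0.75 × 1346 = 1010 kN.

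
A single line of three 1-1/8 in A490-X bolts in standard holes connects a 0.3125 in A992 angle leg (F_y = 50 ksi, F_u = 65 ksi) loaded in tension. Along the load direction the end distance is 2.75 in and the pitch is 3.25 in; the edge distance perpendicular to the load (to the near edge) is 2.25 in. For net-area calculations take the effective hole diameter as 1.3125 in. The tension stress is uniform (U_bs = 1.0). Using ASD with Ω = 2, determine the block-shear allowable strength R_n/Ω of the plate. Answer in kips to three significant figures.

52.6 kips

Shear plane L_v = 2.75 + 2·3.25 = 9.25 in; A_gv = 9.25 × 0.3125 = 2.891 in².
A_nv = (9.25 − 2.5·1.3125) × 0.3125 = 1.865 in².
A_nt = (2.25 − 0.5·1.3125) × 0.3125 = 0.498 in².
0.6 F_u A_nv = 72.74 kips; 0.6 F_y A_gv = 86.72 kips → shear rupture governs the shear term.
R_n = 72.74 + 1.0 × 65 × 0.498 = 105.1 kips.
Allowable strength R_n/Ω = 105.1 / 2 = 52.6 kips.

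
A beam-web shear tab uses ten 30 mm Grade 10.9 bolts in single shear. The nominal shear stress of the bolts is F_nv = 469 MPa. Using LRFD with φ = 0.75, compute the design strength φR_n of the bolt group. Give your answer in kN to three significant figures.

A_b = π × 30² / 4 = 706.9 mm².
R_n = F_nv · A_b · n · n_s = 469 × 706.9 × 10 × 1 / 1000 = 3315 kN.
Design strength φR_n = 0.75 × 3315 = 2490 kN.

2490 kN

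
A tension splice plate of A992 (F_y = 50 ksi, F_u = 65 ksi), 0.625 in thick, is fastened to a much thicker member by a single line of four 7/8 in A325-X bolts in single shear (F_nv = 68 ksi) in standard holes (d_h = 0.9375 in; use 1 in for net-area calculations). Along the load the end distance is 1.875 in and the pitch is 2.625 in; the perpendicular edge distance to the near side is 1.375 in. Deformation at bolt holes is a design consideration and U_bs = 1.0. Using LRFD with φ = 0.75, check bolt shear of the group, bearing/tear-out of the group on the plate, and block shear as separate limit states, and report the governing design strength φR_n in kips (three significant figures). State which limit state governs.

123 kips (bolt shear governs)

Bolt shear: A_b = π·0.875²/4 = 0.6013 in²; R_n = 68 × 0.6013 × 4 × 1 = 163.6 kips → 0.75 × 163.6 = 123 kips.
Bearing: edge l_c = 1.406, r_n = 68.55 kips; interior l_c = 1.688, r_n = 82.27 kips; R_n = 68.55 + 3·82.27 = 315.4 kips → 237 kips.
Block shear: A_gv = 6.094, A_nv = 3.906, A_nt = 0.5469 in²; R_n = min(0.6F_uA_nv, 0.6F_yA_gv) + U_bs·F_u·A_nt = 187.9 kips → 141 kips.
Bolt shear governs: 123 kips.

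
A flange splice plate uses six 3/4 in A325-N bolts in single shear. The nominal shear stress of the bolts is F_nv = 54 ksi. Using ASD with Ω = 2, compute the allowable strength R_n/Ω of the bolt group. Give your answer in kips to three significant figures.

A_b = π × 0.75² / 4 = 0.4418 in².
R_n = F_nv · A_b · n · n_s = 54 × 0.4418 × 6 × 1 = 143.1 kips.
Allowable strength R_n/Ω = 143.1 / 2 = 71.6 kips.

71.6 kips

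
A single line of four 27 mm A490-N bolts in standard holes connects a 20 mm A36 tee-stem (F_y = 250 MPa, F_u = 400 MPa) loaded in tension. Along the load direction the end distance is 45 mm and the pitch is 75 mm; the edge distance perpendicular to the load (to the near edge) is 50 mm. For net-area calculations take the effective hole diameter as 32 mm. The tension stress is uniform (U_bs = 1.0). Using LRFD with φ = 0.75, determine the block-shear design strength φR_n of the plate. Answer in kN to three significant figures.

773 kN

Shear plane L_v = 45 + 3·75 = 270 mm; A_gv = 270 × 20 = 5400 mm².
A_nv = (270 − 3.5·32) × 20 = 3160 mm².
A_nt = (50 − 0.5·32) × 20 = 680 mm².
0.6 F_u A_nv = 758.4 kN; 0.6 F_y A_gv = 810 kN → shear rupture governs the shear term.
R_n = 758.4 + 1.0 × 400 × 680 / 1000 = 1030 kN.
Design strength φR_n = 0.75 × 1030 = 773 kN.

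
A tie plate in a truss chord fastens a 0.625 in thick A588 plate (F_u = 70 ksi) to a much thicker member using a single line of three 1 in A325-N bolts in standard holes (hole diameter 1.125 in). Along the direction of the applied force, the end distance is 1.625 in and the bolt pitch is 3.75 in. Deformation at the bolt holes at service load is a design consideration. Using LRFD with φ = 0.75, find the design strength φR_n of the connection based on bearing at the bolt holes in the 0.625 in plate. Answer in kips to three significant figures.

199 kips

Per bolt r_n = 1.2 l_c t F_u ≤ 2.4 d t F_u; upper limit = 2.4 × 1 × 0.625 × 70 = 105 kips.
Edge bolt: l_c = 1.625 − 1.125/2 = 1.062 in → 1.2 × 1.062 × 0.625 × 70 = 55.78 → r_n = 55.78 kips.
Interior bolts: l_c = 3.75 − 1.125 = 2.625 in → 1.2 × 2.625 × 0.625 × 70 = 137.8 → r_n = 105 kips.
R_n = 1 × 55.78 + 2 × 105 = 265.8 kips.
Design strength φR_n = 0.75 × 265.8 = 199 kips.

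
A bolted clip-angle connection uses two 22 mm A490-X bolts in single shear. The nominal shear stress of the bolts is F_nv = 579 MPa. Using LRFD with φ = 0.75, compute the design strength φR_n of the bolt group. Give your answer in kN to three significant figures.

A_b = π × 22² / 4 = 380.1 mm².
R_n = F_nv · A_b · n · n_s = 579 × 380.1 × 2 × 1 / 1000 = 440.2 kN.
Design strength φR_n = 0.75 × 440.2 = 330 kN.

330 kN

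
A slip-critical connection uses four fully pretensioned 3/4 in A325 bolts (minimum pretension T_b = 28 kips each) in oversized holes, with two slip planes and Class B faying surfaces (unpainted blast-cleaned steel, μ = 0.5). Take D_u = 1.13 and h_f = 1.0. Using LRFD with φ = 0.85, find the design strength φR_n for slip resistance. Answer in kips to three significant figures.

108 kips

R_n = μ · D_u · h_f · T_b · n_s · n_b = 0.5 × 1.13 × 1.0 × 28 × 2 × 4 = 126.6 kips.
Design strength φR_n = 0.85 × 126.6 = 108 kips.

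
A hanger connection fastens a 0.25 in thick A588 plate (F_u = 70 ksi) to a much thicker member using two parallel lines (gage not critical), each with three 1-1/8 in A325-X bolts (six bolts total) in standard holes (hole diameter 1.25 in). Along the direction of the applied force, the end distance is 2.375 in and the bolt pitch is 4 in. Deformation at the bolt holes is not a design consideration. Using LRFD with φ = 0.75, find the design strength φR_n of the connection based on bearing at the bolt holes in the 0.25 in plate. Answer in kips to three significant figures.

246 kips

Per bolt r_n = 1.5 l_c t F_u ≤ 3.0 d t F_u; upper limit = 3.0 × 1.125 × 0.25 × 70 = 59.06 kips.
Edge bolt: l_c = 2.375 − 1.25/2 = 1.75 in → 1.5 × 1.75 × 0.25 × 70 = 45.94 → r_n = 45.94 kips.
Interior bolts: l_c = 4 − 1.25 = 2.75 in → 1.5 × 2.75 × 0.25 × 70 = 72.19 → r_n = 59.06 kips.
R_n = 2 × 45.94 + 4 × 59.06 = 328.1 kips.
Design strength φR_n = 0.75 × 328.1 = 246 kips.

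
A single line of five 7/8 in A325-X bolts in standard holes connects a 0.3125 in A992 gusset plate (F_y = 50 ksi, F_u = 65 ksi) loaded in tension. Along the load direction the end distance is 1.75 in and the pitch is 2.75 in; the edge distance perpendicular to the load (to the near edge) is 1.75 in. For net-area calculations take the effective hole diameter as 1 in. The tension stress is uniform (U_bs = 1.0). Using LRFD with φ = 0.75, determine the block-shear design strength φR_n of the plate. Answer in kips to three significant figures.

Shear plane L_v = 1.75 + 4·2.75 = 12.75 in; A_gv = 12.75 × 0.3125 = 3.984 in².
A_nv = (12.75 − 4.5·1) × 0.3125 = 2.578 in².
A_nt = (1.75 − 0.5·1) × 0.3125 = 0.3906 in².
0.6 F_u A_nv = 100.5 kips; 0.6 F_y A_gv = 119.5 kips → shear rupture governs the shear term.
R_n = 100.5 + 1.0 × 65 × 0.3906 = 125.9 kips.
Design strength φR_n = 0.75 × 125.9 = 94.5 kips.

94.5 kips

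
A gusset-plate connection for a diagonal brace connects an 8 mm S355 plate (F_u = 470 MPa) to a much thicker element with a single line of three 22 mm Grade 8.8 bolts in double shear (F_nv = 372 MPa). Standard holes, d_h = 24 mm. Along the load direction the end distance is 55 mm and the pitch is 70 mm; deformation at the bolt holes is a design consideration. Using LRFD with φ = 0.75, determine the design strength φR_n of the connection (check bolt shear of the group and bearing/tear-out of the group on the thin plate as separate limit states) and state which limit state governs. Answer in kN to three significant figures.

Bolt shear: A_b = π·22²/4 = 380.1 mm²; R_n = 372 × 380.1 × 3 × 2 / 1000 = 848.5 kN → 0.75 × 848.5 = 636 kN.
Bearing (1.2 l_c t F_u ≤ 2.4 d t F_u): upper limit = 2.4·22·8·470 / 1000 = 198.5 kN.
  Edge l_c = 55 − 24/2 = 43 → r_n = 194 kN; interior l_c = 70 − 24 = 46 → r_n = 198.5 kN.
  R_n,bearing = 1·194 + 2·198.5 = 591.1 kN → 0.75 × 591.1 = 443 kN.
Bearing governs: 443 kN.

443 kN (bearing governs)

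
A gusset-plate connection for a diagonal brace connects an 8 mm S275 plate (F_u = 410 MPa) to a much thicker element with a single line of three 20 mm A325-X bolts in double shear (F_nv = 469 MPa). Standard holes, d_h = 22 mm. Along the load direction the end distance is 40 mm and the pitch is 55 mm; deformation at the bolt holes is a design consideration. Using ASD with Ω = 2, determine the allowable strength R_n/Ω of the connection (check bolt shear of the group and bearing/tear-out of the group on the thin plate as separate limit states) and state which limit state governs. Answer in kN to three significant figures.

Bolt shear: A_b = π·20²/4 = 314.2 mm²; R_n = 469 × 314.2 × 3 × 2 / 1000 = 884 kN → 884 / 2 = 442 kN.
Bearing (1.2 l_c t F_u ≤ 2.4 d t F_u): upper limit = 2.4·20·8·410 / 1000 = 157.4 kN.
  Edge l_c = 40 − 22/2 = 29 → r_n = 114.1 kN; interior l_c = 55 − 22 = 33 → r_n = 129.9 kN.
  R_n,bearing = 1·114.1 + 2·129.9 = 373.9 kN → 373.9 / 2 = 187 kN.
Bearing governs: 187 kN.

187 kN (bearing governs)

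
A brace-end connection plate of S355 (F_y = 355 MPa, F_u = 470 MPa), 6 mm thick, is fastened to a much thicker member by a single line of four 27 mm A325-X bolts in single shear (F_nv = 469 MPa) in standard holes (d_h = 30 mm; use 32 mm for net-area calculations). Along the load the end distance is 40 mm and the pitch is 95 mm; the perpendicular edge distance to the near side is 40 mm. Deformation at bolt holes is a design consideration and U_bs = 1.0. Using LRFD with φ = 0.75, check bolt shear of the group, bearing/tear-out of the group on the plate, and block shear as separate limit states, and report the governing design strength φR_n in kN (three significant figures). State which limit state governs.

321 kN (block shear governs)

Bolt shear: A_b = π·27²/4 = 572.6 mm²; R_n = 469 × 572.6 × 4 × 1 / 1000 = 1074 kN → 0.75 × 1074 = 806 kN.
Bearing: edge l_c = 25, r_n = 84.6 kN; interior l_c = 65, r_n = 182.7 kN; R_n = 84.6 + 3·182.7 = 632.8 kN → 475 kN.
Block shear: A_gv = 1950, A_nv = 1278, A_nt = 144 mm²; R_n = min(0.6F_uA_nv, 0.6F_yA_gv) + U_bs·F_u·A_nt = 428.1 kN → 321 kN.
Block shear governs: 321 kN.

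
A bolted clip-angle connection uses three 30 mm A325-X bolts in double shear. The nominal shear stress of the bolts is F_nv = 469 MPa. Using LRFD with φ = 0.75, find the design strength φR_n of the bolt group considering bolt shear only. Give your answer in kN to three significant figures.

1490 kN

A_b = π × 30² / 4 = 706.9 mm².
R_n = F_nv · A_b · n · n_s = 469 × 706.9 × 3 × 2 / 1000 = 1989 kN.
Design strength φR_n = 0.75 × 1989 = 1490 kN.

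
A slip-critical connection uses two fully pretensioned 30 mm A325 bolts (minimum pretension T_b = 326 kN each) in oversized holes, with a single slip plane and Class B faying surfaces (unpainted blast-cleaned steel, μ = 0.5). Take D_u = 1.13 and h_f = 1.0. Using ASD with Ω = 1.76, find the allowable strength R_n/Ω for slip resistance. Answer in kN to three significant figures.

R_n = μ · D_u · h_f · T_b · n_s · n_b = 0.5 × 1.13 × 1.0 × 326 × 1 × 2 = 368.4 kN.
Allowable strength R_n/Ω = 368.4 / 1.76 = 209 kN.

209 kN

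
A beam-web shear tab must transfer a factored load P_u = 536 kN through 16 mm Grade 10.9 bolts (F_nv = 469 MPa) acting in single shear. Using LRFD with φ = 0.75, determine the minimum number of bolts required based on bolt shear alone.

8 bolts

A_b = π·16²/4 = 201.1 mm².
Per-bolt design strength φR_n = 0.75 × 469 × 201.1 × 1 / 1000 = 70.72 kN.
n ≥ 536 / 70.72 = 7.579 → use 8 bolts.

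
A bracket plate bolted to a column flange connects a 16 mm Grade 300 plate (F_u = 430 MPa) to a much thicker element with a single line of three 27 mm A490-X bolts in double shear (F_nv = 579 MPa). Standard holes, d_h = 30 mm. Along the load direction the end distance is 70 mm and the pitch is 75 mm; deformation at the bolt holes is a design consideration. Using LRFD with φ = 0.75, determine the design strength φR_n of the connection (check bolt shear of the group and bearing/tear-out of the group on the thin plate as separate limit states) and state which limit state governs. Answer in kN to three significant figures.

892 kN (bearing governs)

Bolt shear: A_b = π·27²/4 = 572.6 mm²; R_n = 579 × 572.6 × 3 × 2 / 1000 = 1989 kN → 0.75 × 1989 = 1490 kN.
Bearing (1.2 l_c t F_u ≤ 2.4 d t F_u): upper limit = 2.4·27·16·430 / 1000 = 445.8 kN.
  Edge l_c = 70 − 30/2 = 55 → r_n = 445.8 kN; interior l_c = 75 − 30 = 45 → r_n = 371.5 kN.
  R_n,bearing = 1·445.8 + 2·371.5 = 1189 kN → 0.75 × 1189 = 892 kN.
Bearing governs: 892 kN.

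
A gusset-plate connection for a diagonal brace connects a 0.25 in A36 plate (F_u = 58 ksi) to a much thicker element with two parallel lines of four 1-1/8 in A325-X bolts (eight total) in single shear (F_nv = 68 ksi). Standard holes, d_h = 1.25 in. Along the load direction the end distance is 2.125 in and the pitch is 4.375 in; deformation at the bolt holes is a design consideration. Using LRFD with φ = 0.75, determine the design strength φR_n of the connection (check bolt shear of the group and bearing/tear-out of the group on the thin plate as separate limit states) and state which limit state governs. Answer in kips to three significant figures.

Bolt shear: A_b = π·1.125²/4 = 0.994 in²; R_n = 68 × 0.994 × 8 × 1 = 540.7 kips → 0.75 × 540.7 = 406 kips.
Bearing (1.2 l_c t F_u ≤ 2.4 d t F_u): upper limit = 2.4·1.125·0.25·58 = 39.15 kips.
  Edge l_c = 2.125 − 1.25/2 = 1.5 → r_n = 26.1 kips; interior l_c = 4.375 − 1.25 = 3.125 → r_n = 39.15 kips.
  R_n,bearing = 2·26.1 + 6·39.15 = 287.1 kips → 0.75 × 287.1 = 215 kips.
Bearing governs: 215 kips.

215 kips (bearing governs)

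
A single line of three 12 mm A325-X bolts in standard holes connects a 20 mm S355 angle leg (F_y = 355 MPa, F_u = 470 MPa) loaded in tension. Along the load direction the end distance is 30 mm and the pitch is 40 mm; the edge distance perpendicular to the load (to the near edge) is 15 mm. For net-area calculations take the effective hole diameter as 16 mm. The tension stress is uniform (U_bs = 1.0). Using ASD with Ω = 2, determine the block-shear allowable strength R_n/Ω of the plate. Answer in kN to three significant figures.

230 kN

Shear plane L_v = 30 + 2·40 = 110 mm; A_gv = 110 × 20 = 2200 mm².
A_nv = (110 − 2.5·16) × 20 = 1400 mm².
A_nt = (15 − 0.5·16) × 20 = 140 mm².
0.6 F_u A_nv = 394.8 kN; 0.6 F_y A_gv = 468.6 kN → shear rupture governs the shear term.
R_n = 394.8 + 1.0 × 470 × 140 / 1000 = 460.6 kN.
Allowable strength R_n/Ω = 460.6 / 2 = 230 kN.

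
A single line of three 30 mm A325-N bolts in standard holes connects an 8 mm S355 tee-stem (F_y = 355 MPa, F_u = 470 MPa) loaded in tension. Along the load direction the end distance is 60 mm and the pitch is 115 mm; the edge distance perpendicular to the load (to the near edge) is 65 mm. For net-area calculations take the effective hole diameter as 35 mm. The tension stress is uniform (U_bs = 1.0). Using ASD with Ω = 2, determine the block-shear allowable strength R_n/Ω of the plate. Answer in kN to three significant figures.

Shear plane L_v = 60 + 2·115 = 290 mm; A_gv = 290 × 8 = 2320 mm².
A_nv = (290 − 2.5·35) × 8 = 1620 mm².
A_nt = (65 − 0.5·35) × 8 = 380 mm².
0.6 F_u A_nv = 456.8 kN; 0.6 F_y A_gv = 494.2 kN → shear rupture governs the shear term.
R_n = 456.8 + 1.0 × 470 × 380 / 1000 = 635.4 kN.
Allowable strength R_n/Ω = 635.4 / 2 = 318 kN.

318 kN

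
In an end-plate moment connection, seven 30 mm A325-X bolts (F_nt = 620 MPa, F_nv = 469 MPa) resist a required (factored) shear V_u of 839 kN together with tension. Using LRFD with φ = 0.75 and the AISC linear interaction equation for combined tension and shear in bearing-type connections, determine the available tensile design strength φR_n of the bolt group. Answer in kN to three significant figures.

A_b = π·30²/4 = 706.9 mm²; f_rv = 839 × 1000 / (7 × 706.9) = 169.6 MPa.
F'_nt = 1.3 F_nt − (F_nt / φF_nv) f_rv = 1.3·620 − (620/(0.75·469))·169.6 = 507.1 MPa, capped at F_nt → F'_nt = 507.1 MPa.
R_n = F'_nt · A_b · n = 507.1 × 706.9 × 7 / 1000 = 2509 kN.
Design strength φR_n = 0.75 × 2509 = 1880 kN.

1880 kN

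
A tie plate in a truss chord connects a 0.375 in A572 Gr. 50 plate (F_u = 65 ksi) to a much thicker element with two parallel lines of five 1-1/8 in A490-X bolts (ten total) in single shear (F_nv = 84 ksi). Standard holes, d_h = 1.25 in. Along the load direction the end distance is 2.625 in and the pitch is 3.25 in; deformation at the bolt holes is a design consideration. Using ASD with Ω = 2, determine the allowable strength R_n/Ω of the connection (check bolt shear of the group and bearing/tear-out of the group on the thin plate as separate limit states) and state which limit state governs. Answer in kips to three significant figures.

292 kips (bearing governs)

Bolt shear: A_b = π·1.125²/4 = 0.994 in²; R_n = 84 × 0.994 × 10 × 1 = 835 kips → 835 / 2 = 417 kips.
Bearing (1.2 l_c t F_u ≤ 2.4 d t F_u): upper limit = 2.4·1.125·0.375·65 = 65.81 kips.
  Edge l_c = 2.625 − 1.25/2 = 2 → r_n = 58.5 kips; interior l_c = 3.25 − 1.25 = 2 → r_n = 58.5 kips.
  R_n,bearing = 2·58.5 + 8·58.5 = 585 kips → 585 / 2 = 292 kips.
Bearing governs: 292 kips.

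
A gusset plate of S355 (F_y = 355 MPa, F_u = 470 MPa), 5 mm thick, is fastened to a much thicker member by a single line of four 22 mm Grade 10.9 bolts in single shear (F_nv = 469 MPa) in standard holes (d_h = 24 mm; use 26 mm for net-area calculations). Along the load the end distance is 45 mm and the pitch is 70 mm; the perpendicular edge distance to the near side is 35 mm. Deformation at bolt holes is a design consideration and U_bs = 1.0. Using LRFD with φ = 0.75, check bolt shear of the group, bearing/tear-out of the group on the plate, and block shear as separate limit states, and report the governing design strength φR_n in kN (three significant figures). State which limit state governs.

212 kN (block shear governs)

Bolt shear: A_b = π·22²/4 = 380.1 mm²; R_n = 469 × 380.1 × 4 × 1 / 1000 = 713.1 kN → 0.75 × 713.1 = 535 kN.
Bearing: edge l_c = 33, r_n = 93.06 kN; interior l_c = 46, r_n = 124.1 kN; R_n = 93.06 + 3·124.1 = 465.3 kN → 349 kN.
Block shear: A_gv = 1275, A_nv = 820, A_nt = 110 mm²; R_n = min(0.6F_uA_nv, 0.6F_yA_gv) + U_bs·F_u·A_nt = 282.9 kN → 212 kN.
Block shear governs: 212 kN.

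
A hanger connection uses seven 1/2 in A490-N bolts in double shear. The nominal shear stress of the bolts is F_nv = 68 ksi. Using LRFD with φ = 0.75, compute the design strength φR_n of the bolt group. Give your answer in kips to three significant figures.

140 kips

A_b = π × 0.5² / 4 = 0.1963 in².
R_n = F_nv · A_b · n · n_s = 68 × 0.1963 × 7 × 2 = 186.9 kips.
Design strength φR_n = 0.75 × 186.9 = 140 kips.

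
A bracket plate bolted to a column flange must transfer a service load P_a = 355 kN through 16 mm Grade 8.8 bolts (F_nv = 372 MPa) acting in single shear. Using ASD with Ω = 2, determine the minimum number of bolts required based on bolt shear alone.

10 bolts

A_b = π·16²/4 = 201.1 mm².
Per-bolt allowable strength R_n/Ω = 372 × 201.1 × 1 / 1000 / 2 = 37.4 kN.
n ≥ 355 / 37.4 = 9.493 → use 10 bolts.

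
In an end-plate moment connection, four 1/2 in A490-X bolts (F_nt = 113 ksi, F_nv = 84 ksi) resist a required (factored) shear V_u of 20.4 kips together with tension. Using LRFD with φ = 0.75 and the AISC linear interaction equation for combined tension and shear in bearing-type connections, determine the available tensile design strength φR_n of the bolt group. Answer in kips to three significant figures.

59.1 kips

A_b = π·0.5²/4 = 0.1963 in²; f_rv = 20.4 / (4 × 0.1963) = 25.97 ksi.
F'_nt = 1.3 F_nt − (F_nt / φF_nv) f_rv = 1.3·113 − (113/(0.75·84))·25.97 = 100.3 ksi, capped at F_nt → F'_nt = 100.3 ksi.
R_n = F'_nt · A_b · n = 100.3 × 0.1963 × 4 = 78.78 kips.
Design strength φR_n = 0.75 × 78.78 = 59.1 kips.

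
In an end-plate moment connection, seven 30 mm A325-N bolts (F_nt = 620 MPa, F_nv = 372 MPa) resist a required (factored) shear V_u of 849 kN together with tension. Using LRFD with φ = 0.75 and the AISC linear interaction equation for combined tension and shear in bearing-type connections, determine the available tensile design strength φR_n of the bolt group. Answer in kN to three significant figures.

A_b = π·30²/4 = 706.9 mm²; f_rv = 849 × 1000 / (7 × 706.9) = 171.6 MPa.
F'_nt = 1.3 F_nt − (F_nt / φF_nv) f_rv = 1.3·620 − (620/(0.75·372))·171.6 = 424.7 MPa, capped at F_nt → F'_nt = 424.7 MPa.
R_n = F'_nt · A_b · n = 424.7 × 706.9 × 7 / 1000 = 2101 kN.
Design strength φR_n = 0.75 × 2101 = 1580 kN.

1580 kN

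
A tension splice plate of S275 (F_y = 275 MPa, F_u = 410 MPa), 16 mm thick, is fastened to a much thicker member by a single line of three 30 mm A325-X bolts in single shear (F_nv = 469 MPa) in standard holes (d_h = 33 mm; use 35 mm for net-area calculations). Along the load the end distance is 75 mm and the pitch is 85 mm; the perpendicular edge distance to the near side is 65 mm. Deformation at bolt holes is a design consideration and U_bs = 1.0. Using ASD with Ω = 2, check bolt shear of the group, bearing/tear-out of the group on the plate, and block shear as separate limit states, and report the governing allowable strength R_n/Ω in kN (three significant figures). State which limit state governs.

466 kN (block shear governs)

Bolt shear: A_b = π·30²/4 = 706.9 mm²; R_n = 469 × 706.9 × 3 × 1 / 1000 = 994.5 kN → 994.5 / 2 = 497 kN.
Bearing: edge l_c = 58.5, r_n = 460.5 kN; interior l_c = 52, r_n = 409.3 kN; R_n = 460.5 + 2·409.3 = 1279 kN → 640 kN.
Block shear: A_gv = 3920, A_nv = 2520, A_nt = 760 mm²; R_n = min(0.6F_uA_nv, 0.6F_yA_gv) + U_bs·F_u·A_nt = 931.5 kN → 466 kN.
Block shear governs: 466 kN.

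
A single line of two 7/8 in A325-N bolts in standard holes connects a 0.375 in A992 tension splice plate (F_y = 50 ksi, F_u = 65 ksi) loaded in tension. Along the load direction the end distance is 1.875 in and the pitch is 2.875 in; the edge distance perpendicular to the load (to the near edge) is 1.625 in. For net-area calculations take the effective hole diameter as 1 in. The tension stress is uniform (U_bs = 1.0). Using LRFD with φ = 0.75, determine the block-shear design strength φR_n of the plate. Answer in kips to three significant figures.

56.2 kips

Shear plane L_v = 1.875 + 1·2.875 = 4.75 in; A_gv = 4.75 × 0.375 = 1.781 in².
A_nv = (4.75 − 1.5·1) × 0.375 = 1.219 in².
A_nt = (1.625 − 0.5·1) × 0.375 = 0.4219 in².
0.6 F_u A_nv = 47.53 kips; 0.6 F_y A_gv = 53.44 kips → shear rupture governs the shear term.
R_n = 47.53 + 1.0 × 65 × 0.4219 = 74.95 kips.
Design strength φR_n = 0.75 × 74.95 = 56.2 kips.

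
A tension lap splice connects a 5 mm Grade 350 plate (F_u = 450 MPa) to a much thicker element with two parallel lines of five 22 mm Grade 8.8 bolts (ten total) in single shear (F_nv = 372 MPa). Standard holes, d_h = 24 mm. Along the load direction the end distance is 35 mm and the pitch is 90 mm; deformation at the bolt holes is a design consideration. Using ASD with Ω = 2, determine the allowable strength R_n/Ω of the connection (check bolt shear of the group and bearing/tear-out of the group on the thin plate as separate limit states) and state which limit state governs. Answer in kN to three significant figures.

Bolt shear: A_b = π·22²/4 = 380.1 mm²; R_n = 372 × 380.1 × 10 × 1 / 1000 = 1414 kN → 1414 / 2 = 707 kN.
Bearing (1.2 l_c t F_u ≤ 2.4 d t F_u): upper limit = 2.4·22·5·450 / 1000 = 118.8 kN.
  Edge l_c = 35 − 24/2 = 23 → r_n = 62.1 kN; interior l_c = 90 − 24 = 66 → r_n = 118.8 kN.
  R_n,bearing = 2·62.1 + 8·118.8 = 1075 kN → 1075 / 2 = 537 kN.
Bearing governs: 537 kN.

537 kN (bearing governs)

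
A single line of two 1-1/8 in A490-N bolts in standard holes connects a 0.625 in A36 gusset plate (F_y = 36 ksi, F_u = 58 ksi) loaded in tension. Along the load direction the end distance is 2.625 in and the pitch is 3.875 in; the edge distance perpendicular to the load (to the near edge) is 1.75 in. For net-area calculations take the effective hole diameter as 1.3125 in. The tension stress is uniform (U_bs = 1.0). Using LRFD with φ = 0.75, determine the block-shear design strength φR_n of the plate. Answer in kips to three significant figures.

95.5 kips

Shear plane L_v = 2.625 + 1·3.875 = 6.5 in; A_gv = 6.5 × 0.625 = 4.062 in².
A_nv = (6.5 − 1.5·1.3125) × 0.625 = 2.832 in².
A_nt = (1.75 − 0.5·1.3125) × 0.625 = 0.6836 in².
0.6 F_u A_nv = 98.55 kips; 0.6 F_y A_gv = 87.75 kips → shear yielding governs the shear term.
R_n = 87.75 + 1.0 × 58 × 0.6836 = 127.4 kips.
Design strength φR_n = 0.75 × 127.4 = 95.5 kips.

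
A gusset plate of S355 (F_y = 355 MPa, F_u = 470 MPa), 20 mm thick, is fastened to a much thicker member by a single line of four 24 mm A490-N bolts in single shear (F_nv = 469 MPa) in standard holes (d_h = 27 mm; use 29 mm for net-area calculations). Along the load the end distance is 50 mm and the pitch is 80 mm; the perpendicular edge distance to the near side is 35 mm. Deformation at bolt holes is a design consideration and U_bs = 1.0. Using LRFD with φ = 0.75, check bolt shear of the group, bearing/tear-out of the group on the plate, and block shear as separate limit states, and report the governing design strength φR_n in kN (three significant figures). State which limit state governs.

637 kN (bolt shear governs)

Bolt shear: A_b = π·24²/4 = 452.4 mm²; R_n = 469 × 452.4 × 4 × 1 / 1000 = 848.7 kN → 0.75 × 848.7 = 637 kN.
Bearing: edge l_c = 36.5, r_n = 411.7 kN; interior l_c = 53, r_n = 541.4 kN; R_n = 411.7 + 3·541.4 = 2036 kN → 1530 kN.
Block shear: A_gv = 5800, A_nv = 3770, A_nt = 410 mm²; R_n = min(0.6F_uA_nv, 0.6F_yA_gv) + U_bs·F_u·A_nt = 1256 kN → 942 kN.
Bolt shear governs: 637 kN.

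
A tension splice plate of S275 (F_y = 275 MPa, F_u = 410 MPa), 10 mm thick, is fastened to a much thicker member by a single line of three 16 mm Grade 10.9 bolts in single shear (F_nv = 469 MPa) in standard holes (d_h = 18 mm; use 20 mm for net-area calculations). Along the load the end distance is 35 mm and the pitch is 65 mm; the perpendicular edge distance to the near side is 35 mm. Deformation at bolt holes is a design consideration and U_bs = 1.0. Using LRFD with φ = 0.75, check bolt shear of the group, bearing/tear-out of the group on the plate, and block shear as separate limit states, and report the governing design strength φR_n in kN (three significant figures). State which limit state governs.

Bolt shear: A_b = π·16²/4 = 201.1 mm²; R_n = 469 × 201.1 × 3 × 1 / 1000 = 282.9 kN → 0.75 × 282.9 = 212 kN.
Bearing: edge l_c = 26, r_n = 127.9 kN; interior l_c = 47, r_n = 157.4 kN; R_n = 127.9 + 2·157.4 = 442.8 kN → 332 kN.
Block shear: A_gv = 1650, A_nv = 1150, A_nt = 250 mm²; R_n = min(0.6F_uA_nv, 0.6F_yA_gv) + U_bs·F_u·A_nt = 374.8 kN → 281 kN.
Bolt shear governs: 212 kN.

212 kN (bolt shear governs)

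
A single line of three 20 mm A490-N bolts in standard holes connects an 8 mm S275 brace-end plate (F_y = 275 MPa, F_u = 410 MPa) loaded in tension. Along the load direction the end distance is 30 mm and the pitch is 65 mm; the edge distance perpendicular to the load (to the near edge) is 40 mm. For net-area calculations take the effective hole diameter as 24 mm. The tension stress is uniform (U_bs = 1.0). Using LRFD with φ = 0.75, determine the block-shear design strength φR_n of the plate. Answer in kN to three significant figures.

Shear plane L_v = 30 + 2·65 = 160 mm; A_gv = 160 × 8 = 1280 mm².
A_nv = (160 − 2.5·24) × 8 = 800 mm².
A_nt = (40 − 0.5·24) × 8 = 224 mm².
0.6 F_u A_nv = 196.8 kN; 0.6 F_y A_gv = 211.2 kN → shear rupture governs the shear term.
R_n = 196.8 + 1.0 × 410 × 224 / 1000 = 288.6 kN.
Design strength φR_n = 0.75 × 288.6 = 216 kN.

216 kN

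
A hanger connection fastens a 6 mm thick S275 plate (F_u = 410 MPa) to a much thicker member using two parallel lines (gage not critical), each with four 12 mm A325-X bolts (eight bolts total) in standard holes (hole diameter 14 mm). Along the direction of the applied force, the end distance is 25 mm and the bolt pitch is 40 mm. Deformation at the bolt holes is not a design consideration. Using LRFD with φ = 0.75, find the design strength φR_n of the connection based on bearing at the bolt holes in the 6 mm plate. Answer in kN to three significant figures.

Per bolt r_n = 1.5 l_c t F_u ≤ 3.0 d t F_u; upper limit = 3.0 × 12 × 6 × 410 / 1000 = 88.56 kN.
Edge bolt: l_c = 25 − 14/2 = 18 mm → 1.5 × 18 × 6 × 410 / 1000 = 66.42 → r_n = 66.42 kN.
Interior bolts: l_c = 40 − 14 = 26 mm → 1.5 × 26 × 6 × 410 / 1000 = 95.94 → r_n = 88.56 kN.
R_n = 2 × 66.42 + 6 × 88.56 = 664.2 kN.
Design strength φR_n = 0.75 × 664.2 = 498 kN.

498 kN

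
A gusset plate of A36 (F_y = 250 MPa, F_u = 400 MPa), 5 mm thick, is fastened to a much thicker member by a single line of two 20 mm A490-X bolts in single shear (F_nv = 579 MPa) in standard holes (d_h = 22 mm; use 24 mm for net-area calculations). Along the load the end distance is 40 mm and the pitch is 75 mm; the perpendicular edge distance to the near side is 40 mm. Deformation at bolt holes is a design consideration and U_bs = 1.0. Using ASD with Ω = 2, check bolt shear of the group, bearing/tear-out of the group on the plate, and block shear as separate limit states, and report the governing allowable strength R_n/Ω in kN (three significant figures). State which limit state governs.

71.1 kN (block shear governs)

Bolt shear: A_b = π·20²/4 = 314.2 mm²; R_n = 579 × 314.2 × 2 × 1 / 1000 = 363.8 kN → 363.8 / 2 = 182 kN.
Bearing: edge l_c = 29, r_n = 69.6 kN; interior l_c = 53, r_n = 96 kN; R_n = 69.6 + 1·96 = 165.6 kN → 82.8 kN.
Block shear: A_gv = 575, A_nv = 395, A_nt = 140 mm²; R_n = min(0.6F_uA_nv, 0.6F_yA_gv) + U_bs·F_u·A_nt = 142.2 kN → 71.1 kN.
Block shear governs: 71.1 kN.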